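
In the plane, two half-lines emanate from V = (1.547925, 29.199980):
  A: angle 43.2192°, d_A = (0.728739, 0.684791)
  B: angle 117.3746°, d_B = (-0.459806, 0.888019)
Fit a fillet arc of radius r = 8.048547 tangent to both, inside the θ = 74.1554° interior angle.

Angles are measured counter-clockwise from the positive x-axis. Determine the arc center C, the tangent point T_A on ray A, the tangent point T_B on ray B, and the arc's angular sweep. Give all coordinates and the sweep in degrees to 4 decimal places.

center=(3.7979,42.3588) T_A=(9.3095,36.4935) T_B=(-3.3493,38.6580) sweep=105.8446

bisector direction at 80.2969° = (0.168543,0.985694)
center distance |VC| = r/sin(θ/2) = 8.048547/sin(37.0777°) = 13.349776
C = V + |VC|·bis = (3.7979,42.3588)
T_A = V + ((C−V)·d_A)·d_A = V + 10.6507·d_A = (9.3095,36.4935)
T_B = V + ((C−V)·d_B)·d_B = V + 10.6507·d_B = (-3.3493,38.6580)
sweep = 180° − θ = 105.8446°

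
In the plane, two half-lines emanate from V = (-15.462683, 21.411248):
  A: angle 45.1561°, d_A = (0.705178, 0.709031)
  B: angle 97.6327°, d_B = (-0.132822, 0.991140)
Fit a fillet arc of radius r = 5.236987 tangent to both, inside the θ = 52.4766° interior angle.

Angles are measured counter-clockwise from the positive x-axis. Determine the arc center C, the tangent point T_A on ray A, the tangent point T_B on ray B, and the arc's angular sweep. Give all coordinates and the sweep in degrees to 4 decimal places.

bisector direction at 71.3944° = (0.319052,0.947737)
center distance |VC| = r/sin(θ/2) = 5.236987/sin(26.2383°) = 11.845559
C = V + |VC|·bis = (-11.6833,32.6377)
T_A = V + ((C−V)·d_A)·d_A = V + 10.6250·d_A = (-7.9702,28.9447)
T_B = V + ((C−V)·d_B)·d_B = V + 10.6250·d_B = (-16.8739,31.9421)
sweep = 180° − θ = 127.5234°

center=(-11.6833,32.6377) T_A=(-7.9702,28.9447) T_B=(-16.8739,31.9421) sweep=127.5234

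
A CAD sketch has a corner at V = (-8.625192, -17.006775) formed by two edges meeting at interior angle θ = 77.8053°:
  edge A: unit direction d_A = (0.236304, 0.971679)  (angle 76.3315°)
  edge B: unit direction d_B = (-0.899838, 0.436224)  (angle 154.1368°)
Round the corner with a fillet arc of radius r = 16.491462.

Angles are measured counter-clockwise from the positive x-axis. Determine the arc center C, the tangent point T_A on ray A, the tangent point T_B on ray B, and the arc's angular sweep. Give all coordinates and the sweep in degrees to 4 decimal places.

bisector direction at 115.2341° = (-0.426319,0.904573)
center distance |VC| = r/sin(θ/2) = 16.491462/sin(38.9027°) = 26.260329
C = V + |VC|·bis = (-19.8205,6.7476)
T_A = V + ((C−V)·d_A)·d_A = V + 20.4362·d_A = (-3.7960,2.8506)
T_B = V + ((C−V)·d_B)·d_B = V + 20.4362·d_B = (-27.0144,-8.0920)
sweep = 180° − θ = 102.1947°

center=(-19.8205,6.7476) T_A=(-3.7960,2.8506) T_B=(-27.0144,-8.0920) sweep=102.1947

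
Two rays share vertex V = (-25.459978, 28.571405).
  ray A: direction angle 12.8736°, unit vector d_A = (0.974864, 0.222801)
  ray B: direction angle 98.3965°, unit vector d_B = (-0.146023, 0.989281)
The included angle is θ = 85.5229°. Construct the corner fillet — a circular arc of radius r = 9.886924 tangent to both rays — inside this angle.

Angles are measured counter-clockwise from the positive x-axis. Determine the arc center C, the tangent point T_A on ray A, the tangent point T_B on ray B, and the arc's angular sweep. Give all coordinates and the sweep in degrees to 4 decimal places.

center=(-17.2402,40.5918) T_A=(-15.0374,30.9534) T_B=(-27.0212,39.1481) sweep=94.4771

bisector direction at 55.6350° = (0.564462,0.825459)
center distance |VC| = r/sin(θ/2) = 9.886924/sin(42.7615°) = 14.562134
C = V + |VC|·bis = (-17.2402,40.5918)
T_A = V + ((C−V)·d_A)·d_A = V + 10.6913·d_A = (-15.0374,30.9534)
T_B = V + ((C−V)·d_B)·d_B = V + 10.6913·d_B = (-27.0212,39.1481)
sweep = 180° − θ = 94.4771°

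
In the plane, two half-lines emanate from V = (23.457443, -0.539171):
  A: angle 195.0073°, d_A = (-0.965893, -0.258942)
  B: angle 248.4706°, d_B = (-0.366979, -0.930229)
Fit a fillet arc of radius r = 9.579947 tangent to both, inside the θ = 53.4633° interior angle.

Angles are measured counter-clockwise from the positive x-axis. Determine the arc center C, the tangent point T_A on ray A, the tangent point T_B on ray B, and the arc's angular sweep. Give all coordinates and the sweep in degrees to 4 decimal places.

bisector direction at 221.7389° = (-0.746186,-0.665738)
center distance |VC| = r/sin(θ/2) = 9.579947/sin(26.7316°) = 21.297649
C = V + |VC|·bis = (7.5654,-14.7178)
T_A = V + ((C−V)·d_A)·d_A = V + 19.0214·d_A = (5.0848,-5.4646)
T_B = V + ((C−V)·d_B)·d_B = V + 19.0214·d_B = (16.4770,-18.2335)
sweep = 180° − θ = 126.5367°

center=(7.5654,-14.7178) T_A=(5.0848,-5.4646) T_B=(16.4770,-18.2335) sweep=126.5367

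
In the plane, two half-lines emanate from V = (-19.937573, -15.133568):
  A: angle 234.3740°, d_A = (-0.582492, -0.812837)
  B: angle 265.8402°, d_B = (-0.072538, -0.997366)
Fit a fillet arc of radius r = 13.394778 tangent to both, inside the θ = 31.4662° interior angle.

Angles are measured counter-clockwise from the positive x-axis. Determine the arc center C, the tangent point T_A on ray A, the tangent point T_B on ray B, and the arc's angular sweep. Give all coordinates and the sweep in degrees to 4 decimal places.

center=(-36.7461,-61.5847) T_A=(-47.6339,-53.7823) T_B=(-23.3866,-62.5563) sweep=148.5338

bisector direction at 250.1071° = (-0.340263,-0.940330)
center distance |VC| = r/sin(θ/2) = 13.394778/sin(15.7331°) = 49.398688
C = V + |VC|·bis = (-36.7461,-61.5847)
T_A = V + ((C−V)·d_A)·d_A = V + 47.5480·d_A = (-47.6339,-53.7823)
T_B = V + ((C−V)·d_B)·d_B = V + 47.5480·d_B = (-23.3866,-62.5563)
sweep = 180° − θ = 148.5338°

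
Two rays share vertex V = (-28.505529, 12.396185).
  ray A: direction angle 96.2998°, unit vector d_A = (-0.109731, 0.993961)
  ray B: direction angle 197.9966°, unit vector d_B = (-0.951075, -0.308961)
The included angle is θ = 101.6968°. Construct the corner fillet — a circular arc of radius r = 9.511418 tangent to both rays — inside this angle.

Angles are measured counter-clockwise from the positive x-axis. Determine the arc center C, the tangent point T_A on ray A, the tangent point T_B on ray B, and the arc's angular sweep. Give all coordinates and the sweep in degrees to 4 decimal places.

bisector direction at 147.1482° = (-0.840077,0.542468)
center distance |VC| = r/sin(θ/2) = 9.511418/sin(50.8484°) = 12.265231
C = V + |VC|·bis = (-38.8093,19.0497)
T_A = V + ((C−V)·d_A)·d_A = V + 7.7440·d_A = (-29.3553,20.0934)
T_B = V + ((C−V)·d_B)·d_B = V + 7.7440·d_B = (-35.8706,10.0036)
sweep = 180° − θ = 78.3032°

center=(-38.8093,19.0497) T_A=(-29.3553,20.0934) T_B=(-35.8706,10.0036) sweep=78.3032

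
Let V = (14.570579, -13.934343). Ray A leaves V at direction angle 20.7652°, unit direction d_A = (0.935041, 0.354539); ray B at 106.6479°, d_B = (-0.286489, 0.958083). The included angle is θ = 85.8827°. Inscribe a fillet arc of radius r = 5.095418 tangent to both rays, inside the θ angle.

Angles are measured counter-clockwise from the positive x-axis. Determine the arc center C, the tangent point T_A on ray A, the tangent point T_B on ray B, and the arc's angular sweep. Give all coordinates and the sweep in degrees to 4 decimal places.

center=(17.8838,-7.2287) T_A=(19.6903,-11.9931) T_B=(13.0019,-8.6885) sweep=94.1173

bisector direction at 63.7066° = (0.442969,0.896537)
center distance |VC| = r/sin(θ/2) = 5.095418/sin(42.9413°) = 7.479520
C = V + |VC|·bis = (17.8838,-7.2287)
T_A = V + ((C−V)·d_A)·d_A = V + 5.4754·d_A = (19.6903,-11.9931)
T_B = V + ((C−V)·d_B)·d_B = V + 5.4754·d_B = (13.0019,-8.6885)
sweep = 180° − θ = 94.1173°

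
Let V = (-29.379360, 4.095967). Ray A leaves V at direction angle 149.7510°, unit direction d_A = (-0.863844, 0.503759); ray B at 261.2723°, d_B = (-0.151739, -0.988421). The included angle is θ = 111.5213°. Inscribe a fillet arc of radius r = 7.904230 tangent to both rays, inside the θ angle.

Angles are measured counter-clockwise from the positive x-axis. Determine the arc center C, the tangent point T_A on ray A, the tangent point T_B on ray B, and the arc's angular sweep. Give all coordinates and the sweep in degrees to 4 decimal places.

bisector direction at 205.5117° = (-0.902498,-0.430695)
center distance |VC| = r/sin(θ/2) = 7.904230/sin(55.7606°) = 9.561248
C = V + |VC|·bis = (-38.0084,-0.0220)
T_A = V + ((C−V)·d_A)·d_A = V + 5.3796·d_A = (-34.0265,6.8060)
T_B = V + ((C−V)·d_B)·d_B = V + 5.3796·d_B = (-30.1957,-1.2214)
sweep = 180° − θ = 68.4787°

center=(-38.0084,-0.0220) T_A=(-34.0265,6.8060) T_B=(-30.1957,-1.2214) sweep=68.4787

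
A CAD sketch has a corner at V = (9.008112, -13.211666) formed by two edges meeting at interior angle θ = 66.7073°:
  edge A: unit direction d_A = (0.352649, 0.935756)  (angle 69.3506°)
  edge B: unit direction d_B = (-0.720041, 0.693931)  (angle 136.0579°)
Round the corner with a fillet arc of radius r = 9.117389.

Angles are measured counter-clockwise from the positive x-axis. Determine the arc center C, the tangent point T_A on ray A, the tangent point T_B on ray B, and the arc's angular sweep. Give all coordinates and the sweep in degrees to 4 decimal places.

bisector direction at 102.7043° = (-0.219919,0.975518)
center distance |VC| = r/sin(θ/2) = 9.117389/sin(33.3537°) = 16.582944
C = V + |VC|·bis = (5.3612,2.9653)
T_A = V + ((C−V)·d_A)·d_A = V + 13.8516·d_A = (13.8929,-0.2499)
T_B = V + ((C−V)·d_B)·d_B = V + 13.8516·d_B = (-0.9656,-3.5996)
sweep = 180° − θ = 113.2927°

center=(5.3612,2.9653) T_A=(13.8929,-0.2499) T_B=(-0.9656,-3.5996) sweep=113.2927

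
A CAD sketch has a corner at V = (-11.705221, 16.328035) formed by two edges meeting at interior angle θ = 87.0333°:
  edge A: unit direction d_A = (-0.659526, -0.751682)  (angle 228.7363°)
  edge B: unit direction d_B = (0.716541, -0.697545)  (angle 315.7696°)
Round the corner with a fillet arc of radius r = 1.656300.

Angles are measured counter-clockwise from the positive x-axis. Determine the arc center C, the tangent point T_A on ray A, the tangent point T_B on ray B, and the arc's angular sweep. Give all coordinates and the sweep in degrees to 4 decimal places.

bisector direction at 272.2529° = (0.039311,-0.999227)
center distance |VC| = r/sin(θ/2) = 1.656300/sin(43.5166°) = 2.405436
C = V + |VC|·bis = (-11.6107,13.9245)
T_A = V + ((C−V)·d_A)·d_A = V + 1.7444·d_A = (-12.8557,15.0168)
T_B = V + ((C−V)·d_B)·d_B = V + 1.7444·d_B = (-10.4553,15.1113)
sweep = 180° − θ = 92.9667°

center=(-11.6107,13.9245) T_A=(-12.8557,15.0168) T_B=(-10.4553,15.1113) sweep=92.9667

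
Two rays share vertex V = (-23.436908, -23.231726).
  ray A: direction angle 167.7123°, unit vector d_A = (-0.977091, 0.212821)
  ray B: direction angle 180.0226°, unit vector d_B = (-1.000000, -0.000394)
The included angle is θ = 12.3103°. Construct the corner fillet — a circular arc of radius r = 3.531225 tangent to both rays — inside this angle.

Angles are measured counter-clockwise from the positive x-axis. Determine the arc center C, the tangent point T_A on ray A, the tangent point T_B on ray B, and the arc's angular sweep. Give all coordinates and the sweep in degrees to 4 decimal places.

bisector direction at 173.8675° = (-0.994277,0.106829)
center distance |VC| = r/sin(θ/2) = 3.531225/sin(6.1551°) = 32.934043
C = V + |VC|·bis = (-56.1825,-19.7134)
T_A = V + ((C−V)·d_A)·d_A = V + 32.7442·d_A = (-55.4310,-16.2631)
T_B = V + ((C−V)·d_B)·d_B = V + 32.7442·d_B = (-56.1811,-23.2446)
sweep = 180° − θ = 167.6897°

center=(-56.1825,-19.7134) T_A=(-55.4310,-16.2631) T_B=(-56.1811,-23.2446) sweep=167.6897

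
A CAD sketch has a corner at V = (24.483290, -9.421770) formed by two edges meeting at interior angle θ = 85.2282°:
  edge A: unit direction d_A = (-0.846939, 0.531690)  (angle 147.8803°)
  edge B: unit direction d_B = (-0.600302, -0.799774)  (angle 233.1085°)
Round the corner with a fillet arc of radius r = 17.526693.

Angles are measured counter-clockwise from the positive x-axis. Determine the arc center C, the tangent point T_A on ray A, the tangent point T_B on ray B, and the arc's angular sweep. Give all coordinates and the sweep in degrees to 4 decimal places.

bisector direction at 190.4944° = (-0.983273,-0.182139)
center distance |VC| = r/sin(θ/2) = 17.526693/sin(42.6141°) = 25.886580
C = V + |VC|·bis = (-0.9703,-14.1367)
T_A = V + ((C−V)·d_A)·d_A = V + 19.0507·d_A = (8.3485,0.7073)
T_B = V + ((C−V)·d_B)·d_B = V + 19.0507·d_B = (13.0471,-24.6580)
sweep = 180° − θ = 94.7718°

center=(-0.9703,-14.1367) T_A=(8.3485,0.7073) T_B=(13.0471,-24.6580) sweep=94.7718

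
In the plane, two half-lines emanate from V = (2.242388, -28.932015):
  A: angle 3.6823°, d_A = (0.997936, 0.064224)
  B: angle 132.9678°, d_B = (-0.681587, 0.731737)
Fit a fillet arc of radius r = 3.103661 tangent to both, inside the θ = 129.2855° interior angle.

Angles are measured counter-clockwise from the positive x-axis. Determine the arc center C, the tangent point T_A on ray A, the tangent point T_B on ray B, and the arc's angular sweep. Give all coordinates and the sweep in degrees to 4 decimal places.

center=(3.5109,-25.7403) T_A=(3.7102,-28.8375) T_B=(1.2398,-27.8557) sweep=50.7145

bisector direction at 68.3251° = (0.369341,0.929294)
center distance |VC| = r/sin(θ/2) = 3.103661/sin(64.6428°) = 3.434564
C = V + |VC|·bis = (3.5109,-25.7403)
T_A = V + ((C−V)·d_A)·d_A = V + 1.4709·d_A = (3.7102,-28.8375)
T_B = V + ((C−V)·d_B)·d_B = V + 1.4709·d_B = (1.2398,-27.8557)
sweep = 180° − θ = 50.7145°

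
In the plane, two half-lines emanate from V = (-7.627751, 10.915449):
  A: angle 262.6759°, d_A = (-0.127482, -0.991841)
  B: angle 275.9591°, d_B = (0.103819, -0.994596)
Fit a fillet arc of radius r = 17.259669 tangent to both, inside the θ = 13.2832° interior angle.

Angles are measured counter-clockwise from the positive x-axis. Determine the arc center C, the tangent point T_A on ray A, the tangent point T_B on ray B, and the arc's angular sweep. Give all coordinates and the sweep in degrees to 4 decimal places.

center=(-9.4053,-138.3037) T_A=(-26.5242,-136.1034) T_B=(7.7611,-136.5118) sweep=166.7168

bisector direction at 269.3175° = (-0.011912,-0.999929)
center distance |VC| = r/sin(θ/2) = 17.259669/sin(6.6416°) = 149.229750
C = V + |VC|·bis = (-9.4053,-138.3037)
T_A = V + ((C−V)·d_A)·d_A = V + 148.2283·d_A = (-26.5242,-136.1034)
T_B = V + ((C−V)·d_B)·d_B = V + 148.2283·d_B = (7.7611,-136.5118)
sweep = 180° − θ = 166.7168°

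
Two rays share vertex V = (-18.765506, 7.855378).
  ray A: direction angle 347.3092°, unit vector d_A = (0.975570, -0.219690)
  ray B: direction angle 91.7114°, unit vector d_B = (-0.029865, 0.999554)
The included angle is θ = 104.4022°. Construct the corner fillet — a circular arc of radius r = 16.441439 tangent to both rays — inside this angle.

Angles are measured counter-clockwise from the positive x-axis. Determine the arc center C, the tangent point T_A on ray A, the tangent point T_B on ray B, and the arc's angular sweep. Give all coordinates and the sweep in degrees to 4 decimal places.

bisector direction at 39.5103° = (0.771510,0.636217)
center distance |VC| = r/sin(θ/2) = 16.441439/sin(52.2011°) = 20.807555
C = V + |VC|·bis = (-2.7123,21.0935)
T_A = V + ((C−V)·d_A)·d_A = V + 12.7528·d_A = (-6.3243,5.0537)
T_B = V + ((C−V)·d_B)·d_B = V + 12.7528·d_B = (-19.1464,20.6025)
sweep = 180° − θ = 75.5978°

center=(-2.7123,21.0935) T_A=(-6.3243,5.0537) T_B=(-19.1464,20.6025) sweep=75.5978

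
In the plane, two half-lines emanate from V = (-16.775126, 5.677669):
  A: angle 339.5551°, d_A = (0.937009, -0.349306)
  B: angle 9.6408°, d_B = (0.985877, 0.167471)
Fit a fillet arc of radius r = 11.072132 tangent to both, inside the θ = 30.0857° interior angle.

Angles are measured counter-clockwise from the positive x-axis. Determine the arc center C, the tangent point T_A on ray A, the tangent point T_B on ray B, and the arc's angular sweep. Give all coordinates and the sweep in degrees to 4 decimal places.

bisector direction at 354.5980° = (0.995559,-0.094144)
center distance |VC| = r/sin(θ/2) = 11.072132/sin(15.0428°) = 42.660375
C = V + |VC|·bis = (25.6958,1.6615)
T_A = V + ((C−V)·d_A)·d_A = V + 41.1985·d_A = (21.8282,-8.7132)
T_B = V + ((C−V)·d_B)·d_B = V + 41.1985·d_B = (23.8415,12.5772)
sweep = 180° − θ = 149.9143°

center=(25.6958,1.6615) T_A=(21.8282,-8.7132) T_B=(23.8415,12.5772) sweep=149.9143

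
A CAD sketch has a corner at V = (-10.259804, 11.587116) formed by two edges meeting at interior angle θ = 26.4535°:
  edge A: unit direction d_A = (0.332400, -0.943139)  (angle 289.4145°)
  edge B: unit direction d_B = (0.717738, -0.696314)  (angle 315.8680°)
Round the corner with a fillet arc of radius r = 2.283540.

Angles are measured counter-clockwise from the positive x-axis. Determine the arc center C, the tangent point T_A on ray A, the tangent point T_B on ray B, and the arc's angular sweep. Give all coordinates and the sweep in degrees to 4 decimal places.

bisector direction at 302.6413° = (0.539377,-0.842064)
center distance |VC| = r/sin(θ/2) = 2.283540/sin(13.2267°) = 9.980272
C = V + |VC|·bis = (-4.8767,3.1831)
T_A = V + ((C−V)·d_A)·d_A = V + 9.7155·d_A = (-7.0304,2.4240)
T_B = V + ((C−V)·d_B)·d_B = V + 9.7155·d_B = (-3.2866,4.8221)
sweep = 180° − θ = 153.5465°

center=(-4.8767,3.1831) T_A=(-7.0304,2.4240) T_B=(-3.2866,4.8221) sweep=153.5465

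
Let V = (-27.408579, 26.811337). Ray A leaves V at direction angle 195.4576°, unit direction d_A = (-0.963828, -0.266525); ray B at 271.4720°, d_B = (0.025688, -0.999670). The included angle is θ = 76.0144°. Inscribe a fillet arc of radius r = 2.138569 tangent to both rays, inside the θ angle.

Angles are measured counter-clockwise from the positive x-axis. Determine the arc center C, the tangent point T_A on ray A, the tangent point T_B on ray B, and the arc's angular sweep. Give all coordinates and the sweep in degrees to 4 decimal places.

bisector direction at 233.4648° = (-0.595317,-0.803491)
center distance |VC| = r/sin(θ/2) = 2.138569/sin(38.0072°) = 3.473053
C = V + |VC|·bis = (-29.4761,24.0208)
T_A = V + ((C−V)·d_A)·d_A = V + 2.7365·d_A = (-30.0461,26.0820)
T_B = V + ((C−V)·d_B)·d_B = V + 2.7365·d_B = (-27.3383,24.0757)
sweep = 180° − θ = 103.9856°

center=(-29.4761,24.0208) T_A=(-30.0461,26.0820) T_B=(-27.3383,24.0757) sweep=103.9856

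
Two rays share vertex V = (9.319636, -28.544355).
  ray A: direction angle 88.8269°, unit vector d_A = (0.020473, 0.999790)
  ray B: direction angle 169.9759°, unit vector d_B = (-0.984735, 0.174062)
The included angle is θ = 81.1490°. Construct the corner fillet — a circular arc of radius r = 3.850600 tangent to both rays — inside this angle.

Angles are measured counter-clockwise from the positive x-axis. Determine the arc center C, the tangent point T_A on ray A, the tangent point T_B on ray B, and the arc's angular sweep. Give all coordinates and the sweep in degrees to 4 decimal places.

center=(5.5619,-23.9698) T_A=(9.4117,-24.0487) T_B=(4.8917,-27.7617) sweep=98.8510

bisector direction at 129.4014° = (-0.634749,0.772718)
center distance |VC| = r/sin(θ/2) = 3.850600/sin(40.5745°) = 5.920027
C = V + |VC|·bis = (5.5619,-23.9698)
T_A = V + ((C−V)·d_A)·d_A = V + 4.4966·d_A = (9.4117,-24.0487)
T_B = V + ((C−V)·d_B)·d_B = V + 4.4966·d_B = (4.8917,-27.7617)
sweep = 180° − θ = 98.8510°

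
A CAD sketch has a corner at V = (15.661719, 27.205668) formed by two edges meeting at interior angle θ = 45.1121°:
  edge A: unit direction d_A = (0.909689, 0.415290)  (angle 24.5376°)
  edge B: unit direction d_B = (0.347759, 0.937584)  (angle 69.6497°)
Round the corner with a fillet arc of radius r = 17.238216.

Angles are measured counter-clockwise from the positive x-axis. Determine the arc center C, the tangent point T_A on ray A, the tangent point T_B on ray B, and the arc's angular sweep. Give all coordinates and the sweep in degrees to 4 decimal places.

center=(46.2566,60.1224) T_A=(53.4155,44.4410) T_B=(30.0944,66.1171) sweep=134.8879

bisector direction at 47.0937° = (0.680802,0.732467)
center distance |VC| = r/sin(θ/2) = 17.238216/sin(22.5560°) = 44.939516
C = V + |VC|·bis = (46.2566,60.1224)
T_A = V + ((C−V)·d_A)·d_A = V + 41.5019·d_A = (53.4155,44.4410)
T_B = V + ((C−V)·d_B)·d_B = V + 41.5019·d_B = (30.0944,66.1171)
sweep = 180° − θ = 134.8879°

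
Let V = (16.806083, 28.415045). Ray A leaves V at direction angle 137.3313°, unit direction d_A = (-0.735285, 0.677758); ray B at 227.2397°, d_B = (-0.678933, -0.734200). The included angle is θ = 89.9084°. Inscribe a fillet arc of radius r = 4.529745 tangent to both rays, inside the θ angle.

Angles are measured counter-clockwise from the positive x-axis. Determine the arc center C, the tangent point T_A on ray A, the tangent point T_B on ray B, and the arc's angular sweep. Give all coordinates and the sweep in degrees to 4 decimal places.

bisector direction at 182.2855° = (-0.999205,-0.039879)
center distance |VC| = r/sin(θ/2) = 4.529745/sin(44.9542°) = 6.411154
C = V + |VC|·bis = (10.4000,28.1594)
T_A = V + ((C−V)·d_A)·d_A = V + 4.5370·d_A = (13.4701,31.4900)
T_B = V + ((C−V)·d_B)·d_B = V + 4.5370·d_B = (13.7258,25.0840)
sweep = 180° − θ = 90.0916°

center=(10.4000,28.1594) T_A=(13.4701,31.4900) T_B=(13.7258,25.0840) sweep=90.0916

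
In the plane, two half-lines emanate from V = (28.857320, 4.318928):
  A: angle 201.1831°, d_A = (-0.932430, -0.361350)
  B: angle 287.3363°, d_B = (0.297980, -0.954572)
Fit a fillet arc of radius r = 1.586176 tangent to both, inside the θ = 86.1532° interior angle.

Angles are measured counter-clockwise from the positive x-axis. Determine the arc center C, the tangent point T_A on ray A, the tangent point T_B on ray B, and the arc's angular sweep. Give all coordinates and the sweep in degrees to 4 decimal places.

center=(27.8487,2.2269) T_A=(27.2755,3.7059) T_B=(29.3628,2.6996) sweep=93.8468

bisector direction at 244.2597° = (-0.434293,-0.900772)
center distance |VC| = r/sin(θ/2) = 1.586176/sin(43.0766°) = 2.322449
C = V + |VC|·bis = (27.8487,2.2269)
T_A = V + ((C−V)·d_A)·d_A = V + 1.6964·d_A = (27.2755,3.7059)
T_B = V + ((C−V)·d_B)·d_B = V + 1.6964·d_B = (29.3628,2.6996)
sweep = 180° − θ = 93.8468°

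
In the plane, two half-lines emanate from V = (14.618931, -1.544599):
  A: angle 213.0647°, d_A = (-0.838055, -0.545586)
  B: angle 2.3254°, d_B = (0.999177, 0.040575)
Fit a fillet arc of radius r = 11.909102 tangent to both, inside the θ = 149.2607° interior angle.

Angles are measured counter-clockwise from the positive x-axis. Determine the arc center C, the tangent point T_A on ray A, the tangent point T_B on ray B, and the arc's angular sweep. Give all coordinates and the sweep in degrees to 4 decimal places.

bisector direction at 287.6950° = (0.303951,-0.952688)
center distance |VC| = r/sin(θ/2) = 11.909102/sin(74.6304°) = 12.350817
C = V + |VC|·bis = (18.3730,-13.3111)
T_A = V + ((C−V)·d_A)·d_A = V + 3.2735·d_A = (11.8755,-3.3306)
T_B = V + ((C−V)·d_B)·d_B = V + 3.2735·d_B = (17.8898,-1.4118)
sweep = 180° − θ = 30.7393°

center=(18.3730,-13.3111) T_A=(11.8755,-3.3306) T_B=(17.8898,-1.4118) sweep=30.7393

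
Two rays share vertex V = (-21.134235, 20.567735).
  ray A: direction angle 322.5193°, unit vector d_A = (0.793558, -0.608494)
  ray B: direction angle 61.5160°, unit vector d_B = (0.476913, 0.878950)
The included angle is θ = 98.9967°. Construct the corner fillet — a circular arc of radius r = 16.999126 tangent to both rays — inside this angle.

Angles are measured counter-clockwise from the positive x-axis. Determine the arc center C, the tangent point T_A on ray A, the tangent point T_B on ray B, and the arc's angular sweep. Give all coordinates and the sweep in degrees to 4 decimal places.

center=(0.7317,25.2225) T_A=(-9.6122,11.7327) T_B=(-14.2097,33.3296) sweep=81.0033

bisector direction at 12.0177° = (0.978084,0.208213)
center distance |VC| = r/sin(θ/2) = 16.999126/sin(49.4984°) = 22.355879
C = V + |VC|·bis = (0.7317,25.2225)
T_A = V + ((C−V)·d_A)·d_A = V + 14.5195·d_A = (-9.6122,11.7327)
T_B = V + ((C−V)·d_B)·d_B = V + 14.5195·d_B = (-14.2097,33.3296)
sweep = 180° − θ = 81.0033°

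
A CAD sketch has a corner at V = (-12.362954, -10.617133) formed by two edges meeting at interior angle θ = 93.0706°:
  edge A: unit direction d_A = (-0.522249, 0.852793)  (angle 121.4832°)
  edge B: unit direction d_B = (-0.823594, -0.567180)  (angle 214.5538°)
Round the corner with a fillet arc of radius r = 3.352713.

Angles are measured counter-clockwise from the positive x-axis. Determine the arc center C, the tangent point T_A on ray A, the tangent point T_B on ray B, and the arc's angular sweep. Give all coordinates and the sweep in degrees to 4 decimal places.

center=(-16.8817,-9.6582) T_A=(-14.0225,-7.9072) T_B=(-14.9801,-12.4195) sweep=86.9294

bisector direction at 168.0185° = (-0.978215,0.207596)
center distance |VC| = r/sin(θ/2) = 3.352713/sin(46.5353°) = 4.619345
C = V + |VC|·bis = (-16.8817,-9.6582)
T_A = V + ((C−V)·d_A)·d_A = V + 3.1777·d_A = (-14.0225,-7.9072)
T_B = V + ((C−V)·d_B)·d_B = V + 3.1777·d_B = (-14.9801,-12.4195)
sweep = 180° − θ = 86.9294°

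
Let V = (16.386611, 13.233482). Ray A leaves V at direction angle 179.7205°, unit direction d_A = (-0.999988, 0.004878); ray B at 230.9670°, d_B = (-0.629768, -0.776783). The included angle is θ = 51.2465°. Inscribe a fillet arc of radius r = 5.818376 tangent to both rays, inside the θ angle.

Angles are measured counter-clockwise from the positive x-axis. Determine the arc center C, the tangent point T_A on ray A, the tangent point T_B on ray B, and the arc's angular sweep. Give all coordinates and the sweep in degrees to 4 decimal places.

center=(4.2271,7.4744) T_A=(4.2555,13.2927) T_B=(8.7467,3.8101) sweep=128.7535

bisector direction at 205.3437° = (-0.903756,-0.428048)
center distance |VC| = r/sin(θ/2) = 5.818376/sin(25.6232°) = 13.454396
C = V + |VC|·bis = (4.2271,7.4744)
T_A = V + ((C−V)·d_A)·d_A = V + 12.1313·d_A = (4.2555,13.2927)
T_B = V + ((C−V)·d_B)·d_B = V + 12.1313·d_B = (8.7467,3.8101)
sweep = 180° − θ = 128.7535°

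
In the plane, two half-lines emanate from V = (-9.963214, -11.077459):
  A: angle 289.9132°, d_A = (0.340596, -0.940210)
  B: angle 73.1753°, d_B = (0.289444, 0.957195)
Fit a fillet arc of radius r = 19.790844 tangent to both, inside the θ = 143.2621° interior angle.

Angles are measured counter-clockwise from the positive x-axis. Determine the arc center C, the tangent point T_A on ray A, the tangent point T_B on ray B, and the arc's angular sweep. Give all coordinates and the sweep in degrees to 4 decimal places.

bisector direction at 1.5443° = (0.999637,0.026949)
center distance |VC| = r/sin(θ/2) = 19.790844/sin(71.6311°) = 20.853388
C = V + |VC|·bis = (10.8826,-10.5155)
T_A = V + ((C−V)·d_A)·d_A = V + 6.5716·d_A = (-7.7249,-17.2562)
T_B = V + ((C−V)·d_B)·d_B = V + 6.5716·d_B = (-8.0611,-4.7871)
sweep = 180° − θ = 36.7379°

center=(10.8826,-10.5155) T_A=(-7.7249,-17.2562) T_B=(-8.0611,-4.7871) sweep=36.7379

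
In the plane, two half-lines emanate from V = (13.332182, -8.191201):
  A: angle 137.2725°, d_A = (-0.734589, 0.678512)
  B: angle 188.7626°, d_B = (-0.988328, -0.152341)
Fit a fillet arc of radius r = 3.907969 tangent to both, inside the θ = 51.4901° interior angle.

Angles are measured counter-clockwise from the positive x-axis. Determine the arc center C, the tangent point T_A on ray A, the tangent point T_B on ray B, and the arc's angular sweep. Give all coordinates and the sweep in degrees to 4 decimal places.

center=(4.7276,-5.5634) T_A=(7.3792,-2.6926) T_B=(5.3229,-9.4257) sweep=128.5099

bisector direction at 163.0175° = (-0.956394,0.292079)
center distance |VC| = r/sin(θ/2) = 3.907969/sin(25.7450°) = 8.996920
C = V + |VC|·bis = (4.7276,-5.5634)
T_A = V + ((C−V)·d_A)·d_A = V + 8.1038·d_A = (7.3792,-2.6926)
T_B = V + ((C−V)·d_B)·d_B = V + 8.1038·d_B = (5.3229,-9.4257)
sweep = 180° − θ = 128.5099°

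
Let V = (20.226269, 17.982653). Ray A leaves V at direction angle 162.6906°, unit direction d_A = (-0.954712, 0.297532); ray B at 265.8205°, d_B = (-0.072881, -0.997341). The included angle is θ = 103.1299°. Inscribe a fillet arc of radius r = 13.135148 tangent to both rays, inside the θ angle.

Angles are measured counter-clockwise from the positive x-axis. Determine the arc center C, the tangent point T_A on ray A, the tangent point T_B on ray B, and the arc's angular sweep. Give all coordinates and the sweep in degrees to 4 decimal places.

bisector direction at 214.2555° = (-0.826535,-0.562885)
center distance |VC| = r/sin(θ/2) = 13.135148/sin(51.5650°) = 16.768702
C = V + |VC|·bis = (6.3663,8.5438)
T_A = V + ((C−V)·d_A)·d_A = V + 10.4239·d_A = (10.2745,21.0841)
T_B = V + ((C−V)·d_B)·d_B = V + 10.4239·d_B = (19.4666,7.5865)
sweep = 180° − θ = 76.8701°

center=(6.3663,8.5438) T_A=(10.2745,21.0841) T_B=(19.4666,7.5865) sweep=76.8701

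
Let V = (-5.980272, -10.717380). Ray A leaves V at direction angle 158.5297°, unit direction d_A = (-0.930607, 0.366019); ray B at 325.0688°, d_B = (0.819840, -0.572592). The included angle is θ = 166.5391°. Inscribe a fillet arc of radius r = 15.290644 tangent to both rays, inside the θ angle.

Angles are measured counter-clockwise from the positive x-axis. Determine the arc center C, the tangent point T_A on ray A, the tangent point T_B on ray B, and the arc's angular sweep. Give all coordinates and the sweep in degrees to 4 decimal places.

center=(-13.2562,-24.2865) T_A=(-7.6595,-10.0569) T_B=(-4.5009,-11.7506) sweep=13.4609

bisector direction at 241.7993° = (-0.472562,-0.881297)
center distance |VC| = r/sin(θ/2) = 15.290644/sin(83.2695°) = 15.396751
C = V + |VC|·bis = (-13.2562,-24.2865)
T_A = V + ((C−V)·d_A)·d_A = V + 1.8045·d_A = (-7.6595,-10.0569)
T_B = V + ((C−V)·d_B)·d_B = V + 1.8045·d_B = (-4.5009,-11.7506)
sweep = 180° − θ = 13.4609°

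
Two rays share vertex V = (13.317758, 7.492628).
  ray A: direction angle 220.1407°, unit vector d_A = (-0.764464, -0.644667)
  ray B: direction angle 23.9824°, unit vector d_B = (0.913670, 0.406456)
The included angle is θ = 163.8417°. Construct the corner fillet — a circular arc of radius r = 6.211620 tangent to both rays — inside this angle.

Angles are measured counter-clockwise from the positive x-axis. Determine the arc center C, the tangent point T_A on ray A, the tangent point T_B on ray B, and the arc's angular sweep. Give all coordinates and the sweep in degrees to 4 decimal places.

center=(16.6481,2.1756) T_A=(12.6437,6.9242) T_B=(14.1234,7.8510) sweep=16.1583

bisector direction at 302.0616° = (0.530830,-0.847478)
center distance |VC| = r/sin(θ/2) = 6.211620/sin(81.9209°) = 6.273889
C = V + |VC|·bis = (16.6481,2.1756)
T_A = V + ((C−V)·d_A)·d_A = V + 0.8817·d_A = (12.6437,6.9242)
T_B = V + ((C−V)·d_B)·d_B = V + 0.8817·d_B = (14.1234,7.8510)
sweep = 180° − θ = 16.1583°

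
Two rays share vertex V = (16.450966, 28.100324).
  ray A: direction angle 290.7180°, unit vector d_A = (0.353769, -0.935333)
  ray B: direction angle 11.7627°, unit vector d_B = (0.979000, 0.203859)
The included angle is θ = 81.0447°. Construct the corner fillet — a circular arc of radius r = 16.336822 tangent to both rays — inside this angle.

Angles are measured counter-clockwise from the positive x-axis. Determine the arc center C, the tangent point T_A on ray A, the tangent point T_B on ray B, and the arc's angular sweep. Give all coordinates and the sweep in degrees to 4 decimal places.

center=(38.4929,16.0029) T_A=(23.2125,10.2234) T_B=(35.1625,31.9966) sweep=98.9553

bisector direction at 331.2404° = (0.876646,-0.481136)
center distance |VC| = r/sin(θ/2) = 16.336822/sin(40.5224°) = 25.143451
C = V + |VC|·bis = (38.4929,16.0029)
T_A = V + ((C−V)·d_A)·d_A = V + 19.1129·d_A = (23.2125,10.2234)
T_B = V + ((C−V)·d_B)·d_B = V + 19.1129·d_B = (35.1625,31.9966)
sweep = 180° − θ = 98.9553°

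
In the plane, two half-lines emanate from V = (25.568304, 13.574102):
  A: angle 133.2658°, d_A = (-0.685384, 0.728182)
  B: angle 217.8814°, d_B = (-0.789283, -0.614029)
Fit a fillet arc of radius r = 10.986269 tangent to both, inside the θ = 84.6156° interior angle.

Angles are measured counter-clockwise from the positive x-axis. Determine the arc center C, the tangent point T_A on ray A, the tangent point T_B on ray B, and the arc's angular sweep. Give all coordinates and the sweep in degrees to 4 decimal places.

center=(9.2954,14.8338) T_A=(17.2954,22.3636) T_B=(16.0413,6.1625) sweep=95.3844

bisector direction at 175.5736° = (-0.997017,0.077178)
center distance |VC| = r/sin(θ/2) = 10.986269/sin(42.3078°) = 16.321577
C = V + |VC|·bis = (9.2954,14.8338)
T_A = V + ((C−V)·d_A)·d_A = V + 12.0705·d_A = (17.2954,22.3636)
T_B = V + ((C−V)·d_B)·d_B = V + 12.0705·d_B = (16.0413,6.1625)
sweep = 180° − θ = 95.3844°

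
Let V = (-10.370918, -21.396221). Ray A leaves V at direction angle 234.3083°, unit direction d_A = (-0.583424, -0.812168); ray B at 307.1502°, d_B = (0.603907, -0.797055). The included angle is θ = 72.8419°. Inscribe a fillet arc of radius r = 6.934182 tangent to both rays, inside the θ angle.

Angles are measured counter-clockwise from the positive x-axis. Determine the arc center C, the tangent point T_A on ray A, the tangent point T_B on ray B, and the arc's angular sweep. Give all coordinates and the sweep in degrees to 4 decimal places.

center=(-10.2223,-33.0746) T_A=(-15.8540,-29.0291) T_B=(-4.6953,-28.8870) sweep=107.1581

bisector direction at 270.7293° = (0.012727,-0.999919)
center distance |VC| = r/sin(θ/2) = 6.934182/sin(36.4209°) = 11.679347
C = V + |VC|·bis = (-10.2223,-33.0746)
T_A = V + ((C−V)·d_A)·d_A = V + 9.3981·d_A = (-15.8540,-29.0291)
T_B = V + ((C−V)·d_B)·d_B = V + 9.3981·d_B = (-4.6953,-28.8870)
sweep = 180° − θ = 107.1581°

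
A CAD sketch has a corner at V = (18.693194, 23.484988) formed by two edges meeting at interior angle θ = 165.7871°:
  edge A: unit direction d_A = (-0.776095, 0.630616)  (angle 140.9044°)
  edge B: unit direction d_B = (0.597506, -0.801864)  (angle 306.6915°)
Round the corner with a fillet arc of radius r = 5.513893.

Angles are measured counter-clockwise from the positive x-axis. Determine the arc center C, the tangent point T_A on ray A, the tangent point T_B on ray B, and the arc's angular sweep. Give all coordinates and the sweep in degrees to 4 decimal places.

center=(14.6825,19.6392) T_A=(18.1597,23.9185) T_B=(19.1039,22.9338) sweep=14.2129

bisector direction at 223.7980° = (-0.721785,-0.692117)
center distance |VC| = r/sin(θ/2) = 5.513893/sin(82.8936°) = 5.556579
C = V + |VC|·bis = (14.6825,19.6392)
T_A = V + ((C−V)·d_A)·d_A = V + 0.6874·d_A = (18.1597,23.9185)
T_B = V + ((C−V)·d_B)·d_B = V + 0.6874·d_B = (19.1039,22.9338)
sweep = 180° − θ = 14.2129°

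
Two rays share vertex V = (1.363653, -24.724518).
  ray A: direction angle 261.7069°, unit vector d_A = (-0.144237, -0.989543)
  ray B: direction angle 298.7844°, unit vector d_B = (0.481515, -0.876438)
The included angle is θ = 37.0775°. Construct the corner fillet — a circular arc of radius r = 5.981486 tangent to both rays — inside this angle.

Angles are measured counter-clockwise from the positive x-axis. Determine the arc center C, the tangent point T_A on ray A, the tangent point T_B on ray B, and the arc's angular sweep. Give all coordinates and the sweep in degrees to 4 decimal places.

center=(4.7099,-43.2374) T_A=(-1.2091,-42.3747) T_B=(9.9523,-40.3573) sweep=142.9225

bisector direction at 280.2457° = (0.177869,-0.984054)
center distance |VC| = r/sin(θ/2) = 5.981486/sin(18.5388°) = 18.812902
C = V + |VC|·bis = (4.7099,-43.2374)
T_A = V + ((C−V)·d_A)·d_A = V + 17.8367·d_A = (-1.2091,-42.3747)
T_B = V + ((C−V)·d_B)·d_B = V + 17.8367·d_B = (9.9523,-40.3573)
sweep = 180° − θ = 142.9225°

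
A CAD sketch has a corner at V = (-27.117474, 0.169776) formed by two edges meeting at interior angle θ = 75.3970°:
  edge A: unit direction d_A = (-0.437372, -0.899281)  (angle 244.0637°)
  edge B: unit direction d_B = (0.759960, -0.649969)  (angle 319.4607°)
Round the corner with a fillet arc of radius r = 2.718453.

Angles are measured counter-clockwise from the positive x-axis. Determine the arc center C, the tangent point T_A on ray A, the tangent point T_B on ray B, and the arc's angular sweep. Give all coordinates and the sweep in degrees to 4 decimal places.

bisector direction at 281.7622° = (0.203850,-0.979002)
center distance |VC| = r/sin(θ/2) = 2.718453/sin(37.6985°) = 4.445503
C = V + |VC|·bis = (-26.2113,-4.1824)
T_A = V + ((C−V)·d_A)·d_A = V + 3.5175·d_A = (-28.6559,-2.9934)
T_B = V + ((C−V)·d_B)·d_B = V + 3.5175·d_B = (-24.4443,-2.1165)
sweep = 180° − θ = 104.6030°

center=(-26.2113,-4.1824) T_A=(-28.6559,-2.9934) T_B=(-24.4443,-2.1165) sweep=104.6030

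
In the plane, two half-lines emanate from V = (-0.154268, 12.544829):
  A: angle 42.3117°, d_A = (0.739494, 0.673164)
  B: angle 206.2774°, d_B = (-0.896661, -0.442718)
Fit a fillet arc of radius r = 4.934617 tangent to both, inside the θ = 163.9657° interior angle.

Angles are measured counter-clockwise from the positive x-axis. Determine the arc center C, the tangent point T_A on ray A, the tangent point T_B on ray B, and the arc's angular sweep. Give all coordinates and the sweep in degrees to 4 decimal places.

bisector direction at 124.2946° = (-0.563447,0.826152)
center distance |VC| = r/sin(θ/2) = 4.934617/sin(81.9828°) = 4.983322
C = V + |VC|·bis = (-2.9621,16.6618)
T_A = V + ((C−V)·d_A)·d_A = V + 0.6950·d_A = (0.3597,13.0127)
T_B = V + ((C−V)·d_B)·d_B = V + 0.6950·d_B = (-0.7775,12.2371)
sweep = 180° − θ = 16.0343°

center=(-2.9621,16.6618) T_A=(0.3597,13.0127) T_B=(-0.7775,12.2371) sweep=16.0343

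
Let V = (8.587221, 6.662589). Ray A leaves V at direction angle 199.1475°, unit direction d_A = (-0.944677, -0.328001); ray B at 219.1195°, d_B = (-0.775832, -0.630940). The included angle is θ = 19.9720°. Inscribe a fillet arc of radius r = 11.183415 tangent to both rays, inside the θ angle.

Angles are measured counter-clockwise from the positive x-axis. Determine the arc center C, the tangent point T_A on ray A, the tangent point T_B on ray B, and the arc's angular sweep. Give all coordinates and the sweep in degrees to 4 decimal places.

bisector direction at 209.1335° = (-0.873488,-0.486846)
center distance |VC| = r/sin(θ/2) = 11.183415/sin(9.9860°) = 64.492092
C = V + |VC|·bis = (-47.7458,-24.7351)
T_A = V + ((C−V)·d_A)·d_A = V + 63.5150·d_A = (-51.4140,-14.1704)
T_B = V + ((C−V)·d_B)·d_B = V + 63.5150·d_B = (-40.6898,-33.4116)
sweep = 180° − θ = 160.0280°

center=(-47.7458,-24.7351) T_A=(-51.4140,-14.1704) T_B=(-40.6898,-33.4116) sweep=160.0280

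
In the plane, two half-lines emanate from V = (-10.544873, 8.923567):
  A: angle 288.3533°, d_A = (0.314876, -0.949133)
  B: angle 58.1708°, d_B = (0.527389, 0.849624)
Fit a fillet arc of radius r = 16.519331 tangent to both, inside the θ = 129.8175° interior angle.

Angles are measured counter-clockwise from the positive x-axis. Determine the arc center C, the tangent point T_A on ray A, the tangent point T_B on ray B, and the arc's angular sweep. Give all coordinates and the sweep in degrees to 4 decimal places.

center=(7.5698,6.7834) T_A=(-8.1093,1.5819) T_B=(-6.4654,15.4955) sweep=50.1825

bisector direction at 353.2621° = (0.993093,-0.117329)
center distance |VC| = r/sin(θ/2) = 16.519331/sin(64.9087°) = 18.240635
C = V + |VC|·bis = (7.5698,6.7834)
T_A = V + ((C−V)·d_A)·d_A = V + 7.7351·d_A = (-8.1093,1.5819)
T_B = V + ((C−V)·d_B)·d_B = V + 7.7351·d_B = (-6.4654,15.4955)
sweep = 180° − θ = 50.1825°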